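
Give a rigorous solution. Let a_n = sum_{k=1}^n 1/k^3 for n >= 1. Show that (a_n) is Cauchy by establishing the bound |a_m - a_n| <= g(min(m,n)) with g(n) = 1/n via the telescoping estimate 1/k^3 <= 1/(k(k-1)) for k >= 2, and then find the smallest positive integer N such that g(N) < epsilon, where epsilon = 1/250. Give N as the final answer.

For m > n >= 1: |a_m - a_n| = sum_{k=n+1}^m 1/k^3.
Use 1/k^3 <= 1/(k(k-1)) = 1/(k-1) - 1/k for k >= 2 (which holds since k^3 >= k^2 >= k(k-1) for k >= 2):
sum_{k=n+1}^m 1/k^3 <= sum_{k=n+1}^m (1/(k-1) - 1/k) = 1/n - 1/m <= 1/n.
By symmetry the same bound holds with n,m swapped, so |a_m - a_n| <= 1/min(m,n) = g(min(m,n)). Since g(n) -> 0, (a_n) is Cauchy.
Now solve g(N) < 1/250: 1/N < 1/250 <=> N > 1/(1/250) = 250.
The smallest integer strictly greater than 250 is N = 251.
Check: g(251) = 1/251 < 1/250; g(250) = 1/250 >= 1/250. So N = 251.

251


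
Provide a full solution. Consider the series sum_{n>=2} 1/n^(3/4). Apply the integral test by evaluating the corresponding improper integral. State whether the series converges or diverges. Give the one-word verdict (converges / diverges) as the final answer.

Let f(x) = x^(-3/4). Then f is positive, continuous, and decreasing on [2, infinity), so the integral test applies.
Compute the improper integral int_{2}^infinity f(x) dx:
  antiderivative F(x) = 4*x^(1/4).
  As x -> infinity, F(x) -> infinity (since p = 3/4 < 1).
  So the integral diverges. By the integral test, the series diverges.

diverges


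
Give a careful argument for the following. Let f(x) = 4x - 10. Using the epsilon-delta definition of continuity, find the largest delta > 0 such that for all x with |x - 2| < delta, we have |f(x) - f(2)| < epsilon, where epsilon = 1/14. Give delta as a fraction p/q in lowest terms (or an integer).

We compute f(2) = 4*(2) - 10 = -2.
|f(x) - f(2)| = |4x - 10 - (-2)| = |4(x - 2)| = 4|x - 2|.
We need 4|x - 2| < 1/14, i.e. |x - 2| < 1/14 / 4 = 1/56.
So any delta <= 1/56 works. Conversely, if delta > 1/56, then x = 2 + 1/56 satisfies |x - 2| = 1/56 < delta but |f(x) - f(2)| = 4 * 1/56 = 1/14, which is not < 1/14; so no larger delta works.
Hence the largest such delta is 1/56.

1/56


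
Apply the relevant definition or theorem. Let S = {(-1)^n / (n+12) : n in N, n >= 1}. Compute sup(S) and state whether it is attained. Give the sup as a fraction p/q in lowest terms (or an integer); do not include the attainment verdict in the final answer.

Analysis:
- Values: -1/13, 1/14, -1/15, 1/16, -1/17, ...
- Positive terms (even n): 1/(2+12), 1/(4+12), ... decreasing -> max = 1/14 (n=2).
- Negative terms (odd n): -1/(1+12), -1/(3+12), ... increasing -> min = -1/13 (n=1).
- So sup = 1/14 (attained at n=2); inf = -1/13 (attained at n=1).
Conclusion: sup(S) = 1/14, attained in S.

1/14


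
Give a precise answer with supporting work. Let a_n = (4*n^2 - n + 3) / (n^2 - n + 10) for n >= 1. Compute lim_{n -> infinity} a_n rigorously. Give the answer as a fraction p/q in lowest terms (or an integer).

Divide numerator and denominator by n^2, the highest power:
numerator / n^2 = 4 - 1/n + 3/n^2
denominator / n^2 = 1 - 1/n + 10/n^2
As n -> infinity, all terms of the form c/n^k (k >= 1) tend to 0.
So numerator / n^2 -> 4 and denominator / n^2 -> 1.
Therefore lim a_n = 4.

4


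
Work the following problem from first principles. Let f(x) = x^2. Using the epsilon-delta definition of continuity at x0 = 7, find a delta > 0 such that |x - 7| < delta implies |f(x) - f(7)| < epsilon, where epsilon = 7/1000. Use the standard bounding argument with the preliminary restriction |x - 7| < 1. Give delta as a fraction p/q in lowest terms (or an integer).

Factor: |x^2 - (7)^2| = |x - 7| * |x + 7|.
Impose |x - 7| < 1 first. Then |x + 7| = |(x - 7) + 2*(7)| <= |x - 7| + 2*|7| < 1 + 14 = 15.
So |x^2 - (7)^2| < delta * 15.
We need delta * 15 <= 7/1000, i.e. delta <= 7/1000/15 = 7/15000.
Since 7/15000 < 1, this is tighter than 1; take delta = 7/15000.
So delta = 7/15000 works.

7/15000


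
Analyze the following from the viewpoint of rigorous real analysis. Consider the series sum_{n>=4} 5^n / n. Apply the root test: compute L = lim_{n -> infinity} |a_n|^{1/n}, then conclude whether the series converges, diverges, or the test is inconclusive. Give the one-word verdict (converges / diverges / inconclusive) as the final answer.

Let a_n denote the general term. Form |a_n|^(1/n) and simplify:
|a_n|^(1/n) = 5/n^(1/n)
Take the limit as n -> infinity: L = 5.
Since L = 5 > 1, the root test implies divergence.

diverges


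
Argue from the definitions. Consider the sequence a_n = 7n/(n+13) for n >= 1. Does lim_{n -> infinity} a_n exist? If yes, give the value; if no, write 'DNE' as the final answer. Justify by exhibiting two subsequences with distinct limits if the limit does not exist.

Examine the behaviour of a_n along subsequences.
Even-n subsequence a_{2k} = 7(2k)/(2k+13) -> 7. Odd-n subsequence a_{2k+1} = 7(2k+1)/(2k+14) -> 7. Both tend to 7, which suggests the limit is 7; verify directly.
|a_n - 7| = |7n - 7(n+13)| / (n+13) = 91/(n+13) < 91/n for every n >= 1.
Given epsilon > 0, choose a positive integer N > 91/epsilon. Then for all n >= N, |a_n - 7| < 91/n <= 91/N < epsilon.
So by the definition of the limit, lim a_n exists and equals 7.

7


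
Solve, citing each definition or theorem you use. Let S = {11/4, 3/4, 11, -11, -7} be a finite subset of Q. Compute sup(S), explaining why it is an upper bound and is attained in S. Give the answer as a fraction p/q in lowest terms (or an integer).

S is finite, so sup(S) = max(S).
Sorted decreasing:
11, 11/4, 3/4, -7, -11
The extremum is 11.
For every x in S, x <= 11. And 11 is in S, so it is attained.
Therefore sup(S) = 11.

11


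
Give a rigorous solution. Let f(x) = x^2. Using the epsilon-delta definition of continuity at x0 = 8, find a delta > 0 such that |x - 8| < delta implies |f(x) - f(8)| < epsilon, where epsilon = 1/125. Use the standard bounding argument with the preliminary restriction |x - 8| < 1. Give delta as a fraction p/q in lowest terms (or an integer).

Factor: |x^2 - (8)^2| = |x - 8| * |x + 8|.
Impose |x - 8| < 1 first. Then |x + 8| = |(x - 8) + 2*(8)| <= |x - 8| + 2*|8| < 1 + 16 = 17.
So |x^2 - (8)^2| < delta * 17.
We need delta * 17 <= 1/125, i.e. delta <= 1/125/17 = 1/2125.
Since 1/2125 < 1, this is tighter than 1; take delta = 1/2125.
So delta = 1/2125 works.

1/2125


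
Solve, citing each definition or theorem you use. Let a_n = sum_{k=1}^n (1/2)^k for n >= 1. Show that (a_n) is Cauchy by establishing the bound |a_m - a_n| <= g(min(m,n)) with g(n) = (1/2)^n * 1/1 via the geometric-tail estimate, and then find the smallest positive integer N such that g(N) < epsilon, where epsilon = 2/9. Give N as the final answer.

For m > n >= 1: |a_m - a_n| = sum_{k=n+1}^m (1/2)^k < sum_{k=n+1}^infinity (1/2)^k = (1/2)^(n+1) / (1 - 1/2) = (1/2)^n * (1/2) * (2/1) = (1/2)^n * 1/1.
So g(n) = (1/2)^n / 1. Since g(n) -> 0, (a_n) is Cauchy.
Now solve g(N) < 2/9: (1/2)^N / 1 < 2/9 <=> 2^N > 1 / (1 * 2/9) = 9/2.
Check powers of 2: 2^2 = 4 <= 9/2, 2^3 = 8 > 9/2.
So the smallest such N is 3. Check: g(3) = 1/(1 * 8) = 1/8 < 2/9.

3


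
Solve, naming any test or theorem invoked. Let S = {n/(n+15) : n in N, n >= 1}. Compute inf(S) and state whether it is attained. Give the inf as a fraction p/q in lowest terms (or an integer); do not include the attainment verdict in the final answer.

Analysis:
- Values: 1/16, 2/17, 1/6, 4/19, ... strictly increasing.
- Minimum is 1/16 (n=1); inf = 1/16 (attained).
- n/(n+15) = 1 - 15/(n+15) -> 1 from below as n -> infinity, and never equals 1.
- So sup = 1 (not attained).
Conclusion: inf(S) = 1/16, attained in S.

1/16


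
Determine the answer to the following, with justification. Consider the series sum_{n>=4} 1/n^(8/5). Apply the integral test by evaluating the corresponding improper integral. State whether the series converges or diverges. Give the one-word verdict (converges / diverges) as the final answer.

Let f(x) = x^(-8/5). Then f is positive, continuous, and decreasing on [4, infinity), so the integral test applies.
Compute the improper integral int_{4}^infinity f(x) dx:
  antiderivative F(x) = -5/(3*x^(3/5)).
  As x -> infinity, F(x) -> 0 (since p = 8/5 > 1).
  So int = F(infinity) - F(4) = 0 - (-5*2^(4/5)/12) = 5*2^(4/5)/12.
  Finite, so by the integral test, the series converges.

converges


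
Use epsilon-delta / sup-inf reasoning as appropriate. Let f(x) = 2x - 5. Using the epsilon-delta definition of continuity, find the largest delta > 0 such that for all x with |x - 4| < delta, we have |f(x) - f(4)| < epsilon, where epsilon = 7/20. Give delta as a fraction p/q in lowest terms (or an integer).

We compute f(4) = 2*(4) - 5 = 3.
|f(x) - f(4)| = |2x - 5 - (3)| = |2(x - 4)| = 2|x - 4|.
We need 2|x - 4| < 7/20, i.e. |x - 4| < 7/20 / 2 = 7/40.
So any delta <= 7/40 works. Conversely, if delta > 7/40, then x = 4 + 7/40 satisfies |x - 4| = 7/40 < delta but |f(x) - f(4)| = 2 * 7/40 = 7/20, which is not < 7/20; so no larger delta works.
Hence the largest such delta is 7/40.

7/40


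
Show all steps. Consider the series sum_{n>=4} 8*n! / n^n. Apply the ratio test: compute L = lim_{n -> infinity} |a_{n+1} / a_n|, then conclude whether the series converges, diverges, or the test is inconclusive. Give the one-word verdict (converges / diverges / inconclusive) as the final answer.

Let a_n denote the general term. Form the ratio a_{n+1}/a_n and simplify:
a_{n+1}/a_n = (n/(n + 1))^n
Take the limit as n -> infinity: L = exp(-1).
Since L = exp(-1) < 1, the ratio test implies the series converges.

converges


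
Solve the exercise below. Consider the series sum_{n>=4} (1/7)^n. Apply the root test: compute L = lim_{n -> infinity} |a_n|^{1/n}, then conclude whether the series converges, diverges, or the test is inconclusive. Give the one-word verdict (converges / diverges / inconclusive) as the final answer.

Let a_n denote the general term. Form |a_n|^(1/n) and simplify:
|a_n|^(1/n) = 1/7
Take the limit as n -> infinity: L = 1/7.
Since L = 1/7 < 1, the root test implies convergence.

converges


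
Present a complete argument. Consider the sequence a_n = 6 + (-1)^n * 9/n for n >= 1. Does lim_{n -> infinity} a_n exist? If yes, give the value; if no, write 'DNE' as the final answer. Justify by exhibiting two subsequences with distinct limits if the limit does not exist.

Examine the behaviour of a_n along subsequences.
Even-n subsequence a_{2k} = 6 + 9/(2k) -> 6. Odd-n subsequence a_{2k+1} = 6 - 9/(2k+1) -> 6. Both tend to 6, which suggests the limit is 6; verify directly.
|a_n - 6| = |(-1)^n * 9/n| = 9/n for every n >= 1.
Given epsilon > 0, choose a positive integer N > 9/epsilon. Then for all n >= N, |a_n - 6| = 9/n <= 9/N < epsilon.
So by the definition of the limit, lim a_n exists and equals 6.

6


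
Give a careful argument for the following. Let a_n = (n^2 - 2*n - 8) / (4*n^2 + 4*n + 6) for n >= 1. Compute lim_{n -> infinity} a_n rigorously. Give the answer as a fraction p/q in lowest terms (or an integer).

Divide numerator and denominator by n^2, the highest power:
numerator / n^2 = 1 - 2/n - 8/n^2
denominator / n^2 = 4 + 4/n + 6/n^2
As n -> infinity, all terms of the form c/n^k (k >= 1) tend to 0.
So numerator / n^2 -> 1 and denominator / n^2 -> 4.
Therefore lim a_n = 1/4.

1/4


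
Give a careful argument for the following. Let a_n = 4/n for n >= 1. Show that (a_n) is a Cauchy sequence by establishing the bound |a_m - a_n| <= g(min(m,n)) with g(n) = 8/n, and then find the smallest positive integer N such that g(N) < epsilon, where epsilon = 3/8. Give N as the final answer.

For any m, n >= 1, by the triangle inequality:
|a_m - a_n| = |4/m - 4/n| <= 4*1/m + 4*1/n <= 8/min(m,n).
So g(n) = 8/n bounds the Cauchy difference. Since g(n) -> 0, (a_n) is Cauchy.
Now solve g(N) < 3/8: 8/N < 3/8 <=> N > 8 / (3/8) = 64/3.
The smallest integer strictly greater than 64/3 is N = 22.
Check: g(22) = 8/22 = 4/11 < 3/8; g(21) = 8/21 >= 3/8. So N = 22.

22


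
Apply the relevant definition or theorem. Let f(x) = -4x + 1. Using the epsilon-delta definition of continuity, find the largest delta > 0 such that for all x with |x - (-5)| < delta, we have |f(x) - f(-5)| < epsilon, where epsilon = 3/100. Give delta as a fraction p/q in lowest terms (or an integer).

We compute f(-5) = -4*(-5) + 1 = 21.
|f(x) - f(-5)| = |-4x + 1 - (21)| = |-4(x - (-5))| = 4|x - (-5)|.
We need 4|x - (-5)| < 3/100, i.e. |x - (-5)| < 3/100 / 4 = 3/400.
So any delta <= 3/400 works. Conversely, if delta > 3/400, then x = -5 + 3/400 satisfies |x - (-5)| = 3/400 < delta but |f(x) - f(-5)| = 4 * 3/400 = 3/100, which is not < 3/100; so no larger delta works.
Hence the largest such delta is 3/400.

3/400


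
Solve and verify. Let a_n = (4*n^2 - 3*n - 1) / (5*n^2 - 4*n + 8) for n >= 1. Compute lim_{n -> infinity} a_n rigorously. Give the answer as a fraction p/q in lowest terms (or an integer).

Divide numerator and denominator by n^2, the highest power:
numerator / n^2 = 4 - 3/n - 1/n^2
denominator / n^2 = 5 - 4/n + 8/n^2
As n -> infinity, all terms of the form c/n^k (k >= 1) tend to 0.
So numerator / n^2 -> 4 and denominator / n^2 -> 5.
Therefore lim a_n = 4/5.

4/5


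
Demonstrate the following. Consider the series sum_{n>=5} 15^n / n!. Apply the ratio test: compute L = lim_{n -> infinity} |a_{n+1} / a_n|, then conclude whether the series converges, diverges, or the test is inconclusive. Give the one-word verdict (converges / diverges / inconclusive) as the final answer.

Let a_n denote the general term. Form the ratio a_{n+1}/a_n and simplify:
a_{n+1}/a_n = 15/(n + 1)
Take the limit as n -> infinity: L = 0.
Since L = 0 < 1, the ratio test implies the series converges.

converges


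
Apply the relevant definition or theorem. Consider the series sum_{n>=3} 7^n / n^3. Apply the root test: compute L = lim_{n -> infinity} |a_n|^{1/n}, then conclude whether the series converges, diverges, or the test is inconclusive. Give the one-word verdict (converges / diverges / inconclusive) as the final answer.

Let a_n denote the general term. Form |a_n|^(1/n) and simplify:
|a_n|^(1/n) = 7/n^(3/n)
Take the limit as n -> infinity: L = 7.
Since L = 7 > 1, the root test implies divergence.

diverges


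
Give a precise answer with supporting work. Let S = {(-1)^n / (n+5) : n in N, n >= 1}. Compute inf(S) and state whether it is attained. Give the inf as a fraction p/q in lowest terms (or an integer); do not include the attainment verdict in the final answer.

Analysis:
- Values: -1/6, 1/7, -1/8, 1/9, -1/10, ...
- Positive terms (even n): 1/(2+5), 1/(4+5), ... decreasing -> max = 1/7 (n=2).
- Negative terms (odd n): -1/(1+5), -1/(3+5), ... increasing -> min = -1/6 (n=1).
- So sup = 1/7 (attained at n=2); inf = -1/6 (attained at n=1).
Conclusion: inf(S) = -1/6, attained in S.

-1/6


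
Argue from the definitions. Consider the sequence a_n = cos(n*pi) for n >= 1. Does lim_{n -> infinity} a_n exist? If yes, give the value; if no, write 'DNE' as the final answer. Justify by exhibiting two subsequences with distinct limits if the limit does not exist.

Examine the behaviour of a_n along subsequences.
cos(n*pi) = (-1)^n, so a_n = (-1)^n. a_{2k} = 1 -> 1. a_{2k+1} = -1 -> -1.
Since these two subsequential limits are 1 and -1, distinct, the full sequence cannot converge (a convergent sequence has all subsequences tending to the same limit). So lim a_n does not exist.

DNE


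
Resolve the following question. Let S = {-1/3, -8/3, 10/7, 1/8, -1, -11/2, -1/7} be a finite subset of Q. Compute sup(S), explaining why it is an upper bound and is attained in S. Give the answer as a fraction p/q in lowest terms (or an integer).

S is finite, so sup(S) = max(S).
Sorted decreasing:
10/7, 1/8, -1/7, -1/3, -1, -8/3, -11/2
The extremum is 10/7.
For every x in S, x <= 10/7. And 10/7 is in S, so it is attained.
Therefore sup(S) = 10/7.

10/7


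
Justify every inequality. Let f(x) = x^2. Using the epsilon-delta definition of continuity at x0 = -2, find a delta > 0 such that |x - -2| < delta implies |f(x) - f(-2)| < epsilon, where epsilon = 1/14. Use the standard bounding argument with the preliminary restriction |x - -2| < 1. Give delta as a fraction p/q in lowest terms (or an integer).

Factor: |x^2 - (-2)^2| = |x - -2| * |x + -2|.
Impose |x - -2| < 1 first. Then |x + -2| = |(x - -2) + 2*(-2)| <= |x - -2| + 2*|-2| < 1 + 4 = 5.
So |x^2 - (-2)^2| < delta * 5.
We need delta * 5 <= 1/14, i.e. delta <= 1/14/5 = 1/70.
Since 1/70 < 1, this is tighter than 1; take delta = 1/70.
So delta = 1/70 works.

1/70


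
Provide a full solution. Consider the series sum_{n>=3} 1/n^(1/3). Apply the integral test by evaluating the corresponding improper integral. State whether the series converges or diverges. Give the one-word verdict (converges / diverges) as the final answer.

Let f(x) = x^(-1/3). Then f is positive, continuous, and decreasing on [3, infinity), so the integral test applies.
Compute the improper integral int_{3}^infinity f(x) dx:
  antiderivative F(x) = 3*x^(2/3)/2.
  As x -> infinity, F(x) -> infinity (since p = 1/3 < 1).
  So the integral diverges. By the integral test, the series diverges.

diverges


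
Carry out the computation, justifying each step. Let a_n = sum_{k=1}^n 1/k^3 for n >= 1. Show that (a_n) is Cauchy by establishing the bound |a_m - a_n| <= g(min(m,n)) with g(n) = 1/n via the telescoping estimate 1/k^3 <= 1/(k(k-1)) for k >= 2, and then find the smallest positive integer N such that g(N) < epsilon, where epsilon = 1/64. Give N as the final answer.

For m > n >= 1: |a_m - a_n| = sum_{k=n+1}^m 1/k^3.
Use 1/k^3 <= 1/(k(k-1)) = 1/(k-1) - 1/k for k >= 2 (which holds since k^3 >= k^2 >= k(k-1) for k >= 2):
sum_{k=n+1}^m 1/k^3 <= sum_{k=n+1}^m (1/(k-1) - 1/k) = 1/n - 1/m <= 1/n.
By symmetry the same bound holds with n,m swapped, so |a_m - a_n| <= 1/min(m,n) = g(min(m,n)). Since g(n) -> 0, (a_n) is Cauchy.
Now solve g(N) < 1/64: 1/N < 1/64 <=> N > 1/(1/64) = 64.
The smallest integer strictly greater than 64 is N = 65.
Check: g(65) = 1/65 < 1/64; g(64) = 1/64 >= 1/64. So N = 65.

65


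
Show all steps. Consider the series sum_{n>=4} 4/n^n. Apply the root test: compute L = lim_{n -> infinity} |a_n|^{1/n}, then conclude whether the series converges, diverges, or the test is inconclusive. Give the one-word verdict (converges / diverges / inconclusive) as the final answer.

Let a_n denote the general term. Form |a_n|^(1/n) and simplify:
|a_n|^(1/n) = 2^(2/n)/n
Take the limit as n -> infinity: L = 0.
Since L = 0 < 1, the root test implies convergence.

converges


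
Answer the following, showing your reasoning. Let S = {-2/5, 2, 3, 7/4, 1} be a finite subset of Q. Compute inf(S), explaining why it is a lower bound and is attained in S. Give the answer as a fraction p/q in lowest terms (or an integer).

S is finite, so inf(S) = min(S).
Sorted increasing:
-2/5, 1, 7/4, 2, 3
The extremum is -2/5.
For every x in S, x >= -2/5. And -2/5 is in S, so it is attained.
Therefore inf(S) = -2/5.

-2/5


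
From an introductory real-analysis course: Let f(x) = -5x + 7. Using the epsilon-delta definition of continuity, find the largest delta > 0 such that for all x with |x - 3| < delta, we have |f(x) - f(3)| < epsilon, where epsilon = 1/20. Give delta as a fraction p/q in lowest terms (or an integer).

We compute f(3) = -5*(3) + 7 = -8.
|f(x) - f(3)| = |-5x + 7 - (-8)| = |-5(x - 3)| = 5|x - 3|.
We need 5|x - 3| < 1/20, i.e. |x - 3| < 1/20 / 5 = 1/100.
So any delta <= 1/100 works. Conversely, if delta > 1/100, then x = 3 + 1/100 satisfies |x - 3| = 1/100 < delta but |f(x) - f(3)| = 5 * 1/100 = 1/20, which is not < 1/20; so no larger delta works.
Hence the largest such delta is 1/100.

1/100


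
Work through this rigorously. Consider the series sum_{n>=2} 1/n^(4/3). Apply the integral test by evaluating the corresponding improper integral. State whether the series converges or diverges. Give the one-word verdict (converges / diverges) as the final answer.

Let f(x) = x^(-4/3). Then f is positive, continuous, and decreasing on [2, infinity), so the integral test applies.
Compute the improper integral int_{2}^infinity f(x) dx:
  antiderivative F(x) = -3/x^(1/3).
  As x -> infinity, F(x) -> 0 (since p = 4/3 > 1).
  So int = F(infinity) - F(2) = 0 - (-3*2^(2/3)/2) = 3*2^(2/3)/2.
  Finite, so by the integral test, the series converges.

converges


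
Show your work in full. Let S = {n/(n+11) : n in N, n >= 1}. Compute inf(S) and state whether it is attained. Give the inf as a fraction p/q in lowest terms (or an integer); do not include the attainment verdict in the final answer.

Analysis:
- Values: 1/12, 2/13, 3/14, 4/15, ... strictly increasing.
- Minimum is 1/12 (n=1); inf = 1/12 (attained).
- n/(n+11) = 1 - 11/(n+11) -> 1 from below as n -> infinity, and never equals 1.
- So sup = 1 (not attained).
Conclusion: inf(S) = 1/12, attained in S.

1/12


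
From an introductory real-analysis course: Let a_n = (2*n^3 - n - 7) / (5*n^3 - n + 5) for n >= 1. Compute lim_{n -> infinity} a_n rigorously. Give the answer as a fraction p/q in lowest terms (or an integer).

Divide numerator and denominator by n^3, the highest power:
numerator / n^3 = 2 - 1/n^2 - 7/n^3
denominator / n^3 = 5 - 1/n^2 + 5/n^3
As n -> infinity, all terms of the form c/n^k (k >= 1) tend to 0.
So numerator / n^3 -> 2 and denominator / n^3 -> 5.
Therefore lim a_n = 2/5.

2/5


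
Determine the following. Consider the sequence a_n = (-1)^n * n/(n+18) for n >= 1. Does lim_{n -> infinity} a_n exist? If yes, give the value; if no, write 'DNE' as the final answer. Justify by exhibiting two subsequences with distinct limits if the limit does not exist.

Examine the behaviour of a_n along subsequences.
a_{2k} = 2k/(2k+18) -> 1. a_{2k+1} = -(2k+1)/(2k+19) -> -1.
Since these two subsequential limits are 1 and -1, distinct, the full sequence cannot converge (a convergent sequence has all subsequences tending to the same limit). So lim a_n does not exist.

DNE


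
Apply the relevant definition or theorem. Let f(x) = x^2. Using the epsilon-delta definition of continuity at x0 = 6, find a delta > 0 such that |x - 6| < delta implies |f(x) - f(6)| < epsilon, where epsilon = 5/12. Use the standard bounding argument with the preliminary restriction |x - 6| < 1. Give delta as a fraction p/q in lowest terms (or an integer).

Factor: |x^2 - (6)^2| = |x - 6| * |x + 6|.
Impose |x - 6| < 1 first. Then |x + 6| = |(x - 6) + 2*(6)| <= |x - 6| + 2*|6| < 1 + 12 = 13.
So |x^2 - (6)^2| < delta * 13.
We need delta * 13 <= 5/12, i.e. delta <= 5/12/13 = 5/156.
Since 5/156 < 1, this is tighter than 1; take delta = 5/156.
So delta = 5/156 works.

5/156


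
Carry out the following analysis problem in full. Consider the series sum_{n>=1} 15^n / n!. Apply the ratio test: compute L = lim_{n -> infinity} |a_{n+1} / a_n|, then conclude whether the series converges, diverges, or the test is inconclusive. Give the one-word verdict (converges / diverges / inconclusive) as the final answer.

Let a_n denote the general term. Form the ratio a_{n+1}/a_n and simplify:
a_{n+1}/a_n = 15/(n + 1)
Take the limit as n -> infinity: L = 0.
Since L = 0 < 1, the ratio test implies the series converges.

converges


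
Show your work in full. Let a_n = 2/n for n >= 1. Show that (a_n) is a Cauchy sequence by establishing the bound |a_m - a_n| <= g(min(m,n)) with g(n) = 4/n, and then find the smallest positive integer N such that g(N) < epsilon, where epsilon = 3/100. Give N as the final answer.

For any m, n >= 1, by the triangle inequality:
|a_m - a_n| = |2/m - 2/n| <= 2*1/m + 2*1/n <= 4/min(m,n).
So g(n) = 4/n bounds the Cauchy difference. Since g(n) -> 0, (a_n) is Cauchy.
Now solve g(N) < 3/100: 4/N < 3/100 <=> N > 4 / (3/100) = 400/3.
The smallest integer strictly greater than 400/3 is N = 134.
Check: g(134) = 4/134 = 2/67 < 3/100; g(133) = 4/133 >= 3/100. So N = 134.

134


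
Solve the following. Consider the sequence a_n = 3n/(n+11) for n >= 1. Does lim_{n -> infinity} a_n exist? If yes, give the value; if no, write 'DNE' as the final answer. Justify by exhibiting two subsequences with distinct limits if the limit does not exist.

Examine the behaviour of a_n along subsequences.
Even-n subsequence a_{2k} = 3(2k)/(2k+11) -> 3. Odd-n subsequence a_{2k+1} = 3(2k+1)/(2k+12) -> 3. Both tend to 3, which suggests the limit is 3; verify directly.
|a_n - 3| = |3n - 3(n+11)| / (n+11) = 33/(n+11) < 33/n for every n >= 1.
Given epsilon > 0, choose a positive integer N > 33/epsilon. Then for all n >= N, |a_n - 3| < 33/n <= 33/N < epsilon.
So by the definition of the limit, lim a_n exists and equals 3.

3


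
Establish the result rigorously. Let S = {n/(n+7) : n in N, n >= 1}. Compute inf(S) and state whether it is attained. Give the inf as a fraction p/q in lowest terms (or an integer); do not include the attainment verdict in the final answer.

Analysis:
- Values: 1/8, 2/9, 3/10, 4/11, ... strictly increasing.
- Minimum is 1/8 (n=1); inf = 1/8 (attained).
- n/(n+7) = 1 - 7/(n+7) -> 1 from below as n -> infinity, and never equals 1.
- So sup = 1 (not attained).
Conclusion: inf(S) = 1/8, attained in S.

1/8


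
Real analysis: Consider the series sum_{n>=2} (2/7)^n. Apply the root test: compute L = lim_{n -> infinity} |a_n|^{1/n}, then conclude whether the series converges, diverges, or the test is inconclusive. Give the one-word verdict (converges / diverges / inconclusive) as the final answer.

Let a_n denote the general term. Form |a_n|^(1/n) and simplify:
|a_n|^(1/n) = 2/7
Take the limit as n -> infinity: L = 2/7.
Since L = 2/7 < 1, the root test implies convergence.

converges


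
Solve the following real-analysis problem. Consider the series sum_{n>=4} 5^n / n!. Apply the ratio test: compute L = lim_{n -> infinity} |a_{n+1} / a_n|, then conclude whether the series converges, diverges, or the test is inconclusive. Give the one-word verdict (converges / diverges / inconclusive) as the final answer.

Let a_n denote the general term. Form the ratio a_{n+1}/a_n and simplify:
a_{n+1}/a_n = 5/(n + 1)
Take the limit as n -> infinity: L = 0.
Since L = 0 < 1, the ratio test implies the series converges.

converges


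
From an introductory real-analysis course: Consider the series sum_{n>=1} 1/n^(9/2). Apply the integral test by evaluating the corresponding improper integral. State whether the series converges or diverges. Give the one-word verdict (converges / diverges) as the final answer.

Let f(x) = x^(-9/2). Then f is positive, continuous, and decreasing on [1, infinity), so the integral test applies.
Compute the improper integral int_{1}^infinity f(x) dx:
  antiderivative F(x) = -2/(7*x^(7/2)).
  As x -> infinity, F(x) -> 0 (since p = 9/2 > 1).
  So int = F(infinity) - F(1) = 0 - (-2/7) = 2/7.
  Finite, so by the integral test, the series converges.

converges


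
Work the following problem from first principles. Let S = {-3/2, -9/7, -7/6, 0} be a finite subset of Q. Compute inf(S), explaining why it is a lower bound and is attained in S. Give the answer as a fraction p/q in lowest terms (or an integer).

S is finite, so inf(S) = min(S).
Sorted increasing:
-3/2, -9/7, -7/6, 0
The extremum is -3/2.
For every x in S, x >= -3/2. And -3/2 is in S, so it is attained.
Therefore inf(S) = -3/2.

-3/2


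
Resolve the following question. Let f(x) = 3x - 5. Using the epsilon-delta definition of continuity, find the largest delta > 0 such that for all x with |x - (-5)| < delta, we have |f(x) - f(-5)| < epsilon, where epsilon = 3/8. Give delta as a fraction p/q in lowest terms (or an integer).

We compute f(-5) = 3*(-5) - 5 = -20.
|f(x) - f(-5)| = |3x - 5 - (-20)| = |3(x - (-5))| = 3|x - (-5)|.
We need 3|x - (-5)| < 3/8, i.e. |x - (-5)| < 3/8 / 3 = 1/8.
So any delta <= 1/8 works. Conversely, if delta > 1/8, then x = -5 + 1/8 satisfies |x - (-5)| = 1/8 < delta but |f(x) - f(-5)| = 3 * 1/8 = 3/8, which is not < 3/8; so no larger delta works.
Hence the largest such delta is 1/8.

1/8


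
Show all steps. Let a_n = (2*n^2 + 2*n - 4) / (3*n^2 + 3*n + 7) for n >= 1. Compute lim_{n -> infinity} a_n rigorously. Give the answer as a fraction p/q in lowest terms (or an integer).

Divide numerator and denominator by n^2, the highest power:
numerator / n^2 = 2 + 2/n - 4/n^2
denominator / n^2 = 3 + 3/n + 7/n^2
As n -> infinity, all terms of the form c/n^k (k >= 1) tend to 0.
So numerator / n^2 -> 2 and denominator / n^2 -> 3.
Therefore lim a_n = 2/3.

2/3


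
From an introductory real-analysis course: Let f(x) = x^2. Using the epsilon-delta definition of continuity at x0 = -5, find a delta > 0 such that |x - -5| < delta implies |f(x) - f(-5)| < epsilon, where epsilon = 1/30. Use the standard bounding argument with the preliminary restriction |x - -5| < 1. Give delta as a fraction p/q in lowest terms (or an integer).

Factor: |x^2 - (-5)^2| = |x - -5| * |x + -5|.
Impose |x - -5| < 1 first. Then |x + -5| = |(x - -5) + 2*(-5)| <= |x - -5| + 2*|-5| < 1 + 10 = 11.
So |x^2 - (-5)^2| < delta * 11.
We need delta * 11 <= 1/30, i.e. delta <= 1/30/11 = 1/330.
Since 1/330 < 1, this is tighter than 1; take delta = 1/330.
So delta = 1/330 works.

1/330


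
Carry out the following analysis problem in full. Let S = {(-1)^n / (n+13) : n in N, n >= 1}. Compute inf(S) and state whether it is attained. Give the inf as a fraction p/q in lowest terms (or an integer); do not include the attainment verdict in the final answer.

Analysis:
- Values: -1/14, 1/15, -1/16, 1/17, -1/18, ...
- Positive terms (even n): 1/(2+13), 1/(4+13), ... decreasing -> max = 1/15 (n=2).
- Negative terms (odd n): -1/(1+13), -1/(3+13), ... increasing -> min = -1/14 (n=1).
- So sup = 1/15 (attained at n=2); inf = -1/14 (attained at n=1).
Conclusion: inf(S) = -1/14, attained in S.

-1/14


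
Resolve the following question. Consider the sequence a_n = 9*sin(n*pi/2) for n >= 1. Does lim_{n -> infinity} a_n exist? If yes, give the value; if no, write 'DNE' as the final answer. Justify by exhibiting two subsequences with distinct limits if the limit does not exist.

Examine the behaviour of a_n along subsequences.
a_{4k+1} = 9*sin(pi/2 + 2k*pi) = 9 -> 9. a_{4k+3} = 9*sin(3pi/2 + 2k*pi) = -9 -> -9.
Since these two subsequential limits are 9 and -9, distinct, the full sequence cannot converge (a convergent sequence has all subsequences tending to the same limit). So lim a_n does not exist.

DNE


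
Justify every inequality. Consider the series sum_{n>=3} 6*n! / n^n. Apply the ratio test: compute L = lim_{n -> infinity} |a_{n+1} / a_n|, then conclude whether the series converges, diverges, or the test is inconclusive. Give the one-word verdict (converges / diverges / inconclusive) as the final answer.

Let a_n denote the general term. Form the ratio a_{n+1}/a_n and simplify:
a_{n+1}/a_n = (n/(n + 1))^n
Take the limit as n -> infinity: L = exp(-1).
Since L = exp(-1) < 1, the ratio test implies the series converges.

converges


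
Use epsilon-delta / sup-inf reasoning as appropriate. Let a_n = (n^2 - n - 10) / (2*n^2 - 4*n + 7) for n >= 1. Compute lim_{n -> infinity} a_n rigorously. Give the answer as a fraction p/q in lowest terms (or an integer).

Divide numerator and denominator by n^2, the highest power:
numerator / n^2 = 1 - 1/n - 10/n^2
denominator / n^2 = 2 - 4/n + 7/n^2
As n -> infinity, all terms of the form c/n^k (k >= 1) tend to 0.
So numerator / n^2 -> 1 and denominator / n^2 -> 2.
Therefore lim a_n = 1/2.

1/2


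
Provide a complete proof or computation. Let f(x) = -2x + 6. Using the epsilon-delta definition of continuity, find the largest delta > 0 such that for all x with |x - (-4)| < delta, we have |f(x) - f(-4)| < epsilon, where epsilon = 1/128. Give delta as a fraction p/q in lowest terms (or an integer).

We compute f(-4) = -2*(-4) + 6 = 14.
|f(x) - f(-4)| = |-2x + 6 - (14)| = |-2(x - (-4))| = 2|x - (-4)|.
We need 2|x - (-4)| < 1/128, i.e. |x - (-4)| < 1/128 / 2 = 1/256.
So any delta <= 1/256 works. Conversely, if delta > 1/256, then x = -4 + 1/256 satisfies |x - (-4)| = 1/256 < delta but |f(x) - f(-4)| = 2 * 1/256 = 1/128, which is not < 1/128; so no larger delta works.
Hence the largest such delta is 1/256.

1/256


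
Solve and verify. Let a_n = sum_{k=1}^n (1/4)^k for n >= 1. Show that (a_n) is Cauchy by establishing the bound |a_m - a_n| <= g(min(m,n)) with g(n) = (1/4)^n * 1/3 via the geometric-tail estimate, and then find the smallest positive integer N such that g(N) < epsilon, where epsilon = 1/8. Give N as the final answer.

For m > n >= 1: |a_m - a_n| = sum_{k=n+1}^m (1/4)^k < sum_{k=n+1}^infinity (1/4)^k = (1/4)^(n+1) / (1 - 1/4) = (1/4)^n * (1/4) * (4/3) = (1/4)^n * 1/3.
So g(n) = (1/4)^n / 3. Since g(n) -> 0, (a_n) is Cauchy.
Now solve g(N) < 1/8: (1/4)^N / 3 < 1/8 <=> 4^N > 1 / (3 * 1/8) = 8/3.
Check powers of 4: 4^0 = 1 <= 8/3, 4^1 = 4 > 8/3.
So the smallest such N is 1. Check: g(1) = 1/(3 * 4) = 1/12 < 1/8.

1


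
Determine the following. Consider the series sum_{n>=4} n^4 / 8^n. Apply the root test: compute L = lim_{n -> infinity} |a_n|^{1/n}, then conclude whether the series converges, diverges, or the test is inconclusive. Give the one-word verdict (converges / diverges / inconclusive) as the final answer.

Let a_n denote the general term. Form |a_n|^(1/n) and simplify:
|a_n|^(1/n) = n^(4/n)/8
Take the limit as n -> infinity: L = 1/8.
Since L = 1/8 < 1, the root test implies convergence.

converges


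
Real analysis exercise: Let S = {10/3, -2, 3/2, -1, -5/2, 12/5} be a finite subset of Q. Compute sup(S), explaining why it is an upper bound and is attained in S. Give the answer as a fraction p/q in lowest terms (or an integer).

S is finite, so sup(S) = max(S).
Sorted decreasing:
10/3, 12/5, 3/2, -1, -2, -5/2
The extremum is 10/3.
For every x in S, x <= 10/3. And 10/3 is in S, so it is attained.
Therefore sup(S) = 10/3.

10/3


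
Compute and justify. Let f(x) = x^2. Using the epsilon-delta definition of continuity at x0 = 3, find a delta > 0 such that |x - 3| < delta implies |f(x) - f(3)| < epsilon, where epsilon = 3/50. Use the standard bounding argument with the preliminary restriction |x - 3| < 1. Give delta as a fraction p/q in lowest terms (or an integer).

Factor: |x^2 - (3)^2| = |x - 3| * |x + 3|.
Impose |x - 3| < 1 first. Then |x + 3| = |(x - 3) + 2*(3)| <= |x - 3| + 2*|3| < 1 + 6 = 7.
So |x^2 - (3)^2| < delta * 7.
We need delta * 7 <= 3/50, i.e. delta <= 3/50/7 = 3/350.
Since 3/350 < 1, this is tighter than 1; take delta = 3/350.
So delta = 3/350 works.

3/350


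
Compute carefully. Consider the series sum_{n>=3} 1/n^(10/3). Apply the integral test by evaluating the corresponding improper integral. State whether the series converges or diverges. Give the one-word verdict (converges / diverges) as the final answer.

Let f(x) = x^(-10/3). Then f is positive, continuous, and decreasing on [3, infinity), so the integral test applies.
Compute the improper integral int_{3}^infinity f(x) dx:
  antiderivative F(x) = -3/(7*x^(7/3)).
  As x -> infinity, F(x) -> 0 (since p = 10/3 > 1).
  So int = F(infinity) - F(3) = 0 - (-3^(2/3)/63) = 3^(2/3)/63.
  Finite, so by the integral test, the series converges.

converges


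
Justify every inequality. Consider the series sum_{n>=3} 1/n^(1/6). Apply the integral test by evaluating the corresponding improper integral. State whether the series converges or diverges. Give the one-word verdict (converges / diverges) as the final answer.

Let f(x) = x^(-1/6). Then f is positive, continuous, and decreasing on [3, infinity), so the integral test applies.
Compute the improper integral int_{3}^infinity f(x) dx:
  antiderivative F(x) = 6*x^(5/6)/5.
  As x -> infinity, F(x) -> infinity (since p = 1/6 < 1).
  So the integral diverges. By the integral test, the series diverges.

diverges


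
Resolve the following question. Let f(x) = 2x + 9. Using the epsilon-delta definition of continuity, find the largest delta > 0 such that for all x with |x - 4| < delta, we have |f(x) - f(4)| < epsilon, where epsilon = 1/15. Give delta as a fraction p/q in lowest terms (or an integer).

We compute f(4) = 2*(4) + 9 = 17.
|f(x) - f(4)| = |2x + 9 - (17)| = |2(x - 4)| = 2|x - 4|.
We need 2|x - 4| < 1/15, i.e. |x - 4| < 1/15 / 2 = 1/30.
So any delta <= 1/30 works. Conversely, if delta > 1/30, then x = 4 + 1/30 satisfies |x - 4| = 1/30 < delta but |f(x) - f(4)| = 2 * 1/30 = 1/15, which is not < 1/15; so no larger delta works.
Hence the largest such delta is 1/30.

1/30


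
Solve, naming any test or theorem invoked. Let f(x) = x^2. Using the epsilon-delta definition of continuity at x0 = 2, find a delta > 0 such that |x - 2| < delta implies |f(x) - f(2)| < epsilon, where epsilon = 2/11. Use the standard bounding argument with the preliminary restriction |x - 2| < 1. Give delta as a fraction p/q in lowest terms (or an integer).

Factor: |x^2 - (2)^2| = |x - 2| * |x + 2|.
Impose |x - 2| < 1 first. Then |x + 2| = |(x - 2) + 2*(2)| <= |x - 2| + 2*|2| < 1 + 4 = 5.
So |x^2 - (2)^2| < delta * 5.
We need delta * 5 <= 2/11, i.e. delta <= 2/11/5 = 2/55.
Since 2/55 < 1, this is tighter than 1; take delta = 2/55.
So delta = 2/55 works.

2/55


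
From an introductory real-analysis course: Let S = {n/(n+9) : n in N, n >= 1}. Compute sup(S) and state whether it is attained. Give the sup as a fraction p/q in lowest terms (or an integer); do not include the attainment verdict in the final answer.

Analysis:
- Values: 1/10, 2/11, 1/4, 4/13, ... strictly increasing.
- Minimum is 1/10 (n=1); inf = 1/10 (attained).
- n/(n+9) = 1 - 9/(n+9) -> 1 from below as n -> infinity, and never equals 1.
- So sup = 1 (not attained).
Conclusion: sup(S) = 1, not attained in S.

1


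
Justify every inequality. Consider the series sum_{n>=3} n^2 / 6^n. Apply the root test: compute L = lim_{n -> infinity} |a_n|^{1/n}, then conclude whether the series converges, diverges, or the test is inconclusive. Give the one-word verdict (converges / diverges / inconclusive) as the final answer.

Let a_n denote the general term. Form |a_n|^(1/n) and simplify:
|a_n|^(1/n) = n^(2/n)/6
Take the limit as n -> infinity: L = 1/6.
Since L = 1/6 < 1, the root test implies convergence.

converges


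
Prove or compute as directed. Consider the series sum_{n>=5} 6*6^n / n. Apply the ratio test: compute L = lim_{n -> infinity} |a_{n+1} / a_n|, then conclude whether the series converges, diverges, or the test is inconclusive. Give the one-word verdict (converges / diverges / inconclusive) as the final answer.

Let a_n denote the general term. Form the ratio a_{n+1}/a_n and simplify:
a_{n+1}/a_n = 6*n/(n + 1)
Take the limit as n -> infinity: L = 6.
Since L = 6 > 1 (or L = infinity), the ratio test implies the series diverges.

diverges


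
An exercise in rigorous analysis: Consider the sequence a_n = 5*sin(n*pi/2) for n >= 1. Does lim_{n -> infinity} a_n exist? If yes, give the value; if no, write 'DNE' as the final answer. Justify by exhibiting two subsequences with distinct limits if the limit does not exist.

Examine the behaviour of a_n along subsequences.
a_{4k+1} = 5*sin(pi/2 + 2k*pi) = 5 -> 5. a_{4k+3} = 5*sin(3pi/2 + 2k*pi) = -5 -> -5.
Since these two subsequential limits are 5 and -5, distinct, the full sequence cannot converge (a convergent sequence has all subsequences tending to the same limit). So lim a_n does not exist.

DNE


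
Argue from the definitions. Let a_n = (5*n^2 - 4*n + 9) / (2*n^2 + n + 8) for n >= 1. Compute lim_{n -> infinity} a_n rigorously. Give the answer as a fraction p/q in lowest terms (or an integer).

Divide numerator and denominator by n^2, the highest power:
numerator / n^2 = 5 - 4/n + 9/n^2
denominator / n^2 = 2 + 1/n + 8/n^2
As n -> infinity, all terms of the form c/n^k (k >= 1) tend to 0.
So numerator / n^2 -> 5 and denominator / n^2 -> 2.
Therefore lim a_n = 5/2.

5/2


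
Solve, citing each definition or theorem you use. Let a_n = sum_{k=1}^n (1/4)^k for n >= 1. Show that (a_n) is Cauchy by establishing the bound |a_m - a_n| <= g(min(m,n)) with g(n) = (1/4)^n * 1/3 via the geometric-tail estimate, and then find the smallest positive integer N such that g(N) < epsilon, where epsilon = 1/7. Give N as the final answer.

For m > n >= 1: |a_m - a_n| = sum_{k=n+1}^m (1/4)^k < sum_{k=n+1}^infinity (1/4)^k = (1/4)^(n+1) / (1 - 1/4) = (1/4)^n * (1/4) * (4/3) = (1/4)^n * 1/3.
So g(n) = (1/4)^n / 3. Since g(n) -> 0, (a_n) is Cauchy.
Now solve g(N) < 1/7: (1/4)^N / 3 < 1/7 <=> 4^N > 1 / (3 * 1/7) = 7/3.
Check powers of 4: 4^0 = 1 <= 7/3, 4^1 = 4 > 7/3.
So the smallest such N is 1. Check: g(1) = 1/(3 * 4) = 1/12 < 1/7.

1
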